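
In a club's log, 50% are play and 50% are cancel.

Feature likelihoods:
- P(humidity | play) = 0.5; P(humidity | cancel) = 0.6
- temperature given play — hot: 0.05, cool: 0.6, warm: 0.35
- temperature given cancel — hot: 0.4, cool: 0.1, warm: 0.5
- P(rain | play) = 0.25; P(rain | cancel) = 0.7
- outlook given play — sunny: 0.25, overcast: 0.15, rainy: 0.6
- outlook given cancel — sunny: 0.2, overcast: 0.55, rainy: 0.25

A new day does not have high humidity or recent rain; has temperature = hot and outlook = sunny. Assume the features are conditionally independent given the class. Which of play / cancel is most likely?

cancel

play: 0.5 × (1−0.5) × 0.05 × (1−0.25) × 0.25 = 0.00234375
cancel: 0.5 × (1−0.6) × 0.4 × (1−0.7) × 0.2 = 0.0048
Highest score → cancel.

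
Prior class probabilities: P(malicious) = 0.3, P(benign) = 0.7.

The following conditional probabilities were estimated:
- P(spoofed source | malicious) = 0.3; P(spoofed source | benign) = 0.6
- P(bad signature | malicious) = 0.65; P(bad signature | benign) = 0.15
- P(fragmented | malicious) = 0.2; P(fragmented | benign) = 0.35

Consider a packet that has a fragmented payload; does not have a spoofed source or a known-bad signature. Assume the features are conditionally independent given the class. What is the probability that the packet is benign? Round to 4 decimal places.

0.8500

malicious: 0.3 × (1−0.3) × (1−0.65) × 0.2 = 0.0147
benign: 0.7 × (1−0.6) × (1−0.15) × 0.35 = 0.0833
P(benign | x) = 0.0833 / 0.098 ≈ 0.8500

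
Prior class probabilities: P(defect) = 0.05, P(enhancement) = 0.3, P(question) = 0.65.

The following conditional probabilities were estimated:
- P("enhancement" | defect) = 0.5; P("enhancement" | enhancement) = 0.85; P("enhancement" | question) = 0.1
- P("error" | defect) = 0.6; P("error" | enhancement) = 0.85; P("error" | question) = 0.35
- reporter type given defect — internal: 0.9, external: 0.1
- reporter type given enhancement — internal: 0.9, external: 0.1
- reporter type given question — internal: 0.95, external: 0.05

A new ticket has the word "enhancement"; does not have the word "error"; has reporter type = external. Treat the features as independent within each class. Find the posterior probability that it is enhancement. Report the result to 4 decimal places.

defect: 0.05 × 0.5 × (1−0.6) × 0.1 = 0.001
enhancement: 0.3 × 0.85 × (1−0.85) × 0.1 = 0.003825
question: 0.65 × 0.1 × (1−0.35) × 0.05 = 0.0021125
P(enhancement | x) = 0.003825 / 0.0069375 ≈ 0.5514

0.5514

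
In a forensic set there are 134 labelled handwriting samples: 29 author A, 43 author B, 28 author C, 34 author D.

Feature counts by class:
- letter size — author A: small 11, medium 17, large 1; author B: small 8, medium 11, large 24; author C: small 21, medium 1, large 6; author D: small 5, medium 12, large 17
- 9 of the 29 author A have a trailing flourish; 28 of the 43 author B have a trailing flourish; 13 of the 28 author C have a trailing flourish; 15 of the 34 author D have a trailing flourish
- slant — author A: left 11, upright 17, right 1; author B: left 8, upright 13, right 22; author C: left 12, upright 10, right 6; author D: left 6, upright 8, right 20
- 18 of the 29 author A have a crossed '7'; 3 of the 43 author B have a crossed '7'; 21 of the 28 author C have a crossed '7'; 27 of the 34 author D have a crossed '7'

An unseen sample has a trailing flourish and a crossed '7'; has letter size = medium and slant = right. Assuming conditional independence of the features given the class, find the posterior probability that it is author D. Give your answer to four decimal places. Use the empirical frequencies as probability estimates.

0.8480

author A: (29/134) × (17/29) × (9/29) × (1/29) × (18/29) ≈ 0.000842685
author B: (43/134) × (11/43) × (28/43) × (22/43) × (3/43) ≈ 0.00190803
author C: (28/134) × (1/28) × (13/28) × (6/28) × (21/28) ≈ 0.000556846
author D: (34/134) × (12/34) × (15/34) × (20/34) × (27/34) ≈ 0.0184555
P(author D | x) = 0.0184555 / 0.021763061 ≈ 0.8480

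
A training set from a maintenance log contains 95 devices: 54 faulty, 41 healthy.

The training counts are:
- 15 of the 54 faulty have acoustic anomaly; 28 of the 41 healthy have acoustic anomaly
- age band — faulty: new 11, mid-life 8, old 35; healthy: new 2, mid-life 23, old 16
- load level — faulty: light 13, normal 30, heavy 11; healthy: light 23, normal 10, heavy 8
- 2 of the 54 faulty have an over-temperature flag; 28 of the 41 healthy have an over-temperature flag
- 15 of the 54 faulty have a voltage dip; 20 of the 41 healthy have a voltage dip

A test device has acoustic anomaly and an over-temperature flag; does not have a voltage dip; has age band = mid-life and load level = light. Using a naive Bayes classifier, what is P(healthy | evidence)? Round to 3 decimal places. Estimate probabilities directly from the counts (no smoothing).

0.995

faulty: (54/95) × (15/54) × (8/54) × (13/54) × (2/54) × (39/54) ≈ 0.000150633
healthy: (41/95) × (28/41) × (23/41) × (23/41) × (28/41) × (21/41) ≈ 0.0324438
P(healthy | x) = 0.0324438 / 0.032594433 ≈ 0.995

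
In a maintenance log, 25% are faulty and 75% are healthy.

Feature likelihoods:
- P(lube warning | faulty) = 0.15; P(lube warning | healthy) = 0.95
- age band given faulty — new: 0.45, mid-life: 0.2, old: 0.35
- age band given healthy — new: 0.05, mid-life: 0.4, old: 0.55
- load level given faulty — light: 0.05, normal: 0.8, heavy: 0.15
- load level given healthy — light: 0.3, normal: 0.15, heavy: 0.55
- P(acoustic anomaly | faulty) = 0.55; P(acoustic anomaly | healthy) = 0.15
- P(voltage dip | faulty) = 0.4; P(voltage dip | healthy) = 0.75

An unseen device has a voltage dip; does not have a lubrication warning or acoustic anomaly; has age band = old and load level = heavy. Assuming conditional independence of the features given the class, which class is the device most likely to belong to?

healthy

faulty: 0.25 × (1−0.15) × 0.35 × 0.15 × (1−0.55) × 0.4 = 0.002008125
healthy: 0.75 × (1−0.95) × 0.55 × 0.55 × (1−0.15) × 0.75 = 0.007231640625
Highest score → healthy.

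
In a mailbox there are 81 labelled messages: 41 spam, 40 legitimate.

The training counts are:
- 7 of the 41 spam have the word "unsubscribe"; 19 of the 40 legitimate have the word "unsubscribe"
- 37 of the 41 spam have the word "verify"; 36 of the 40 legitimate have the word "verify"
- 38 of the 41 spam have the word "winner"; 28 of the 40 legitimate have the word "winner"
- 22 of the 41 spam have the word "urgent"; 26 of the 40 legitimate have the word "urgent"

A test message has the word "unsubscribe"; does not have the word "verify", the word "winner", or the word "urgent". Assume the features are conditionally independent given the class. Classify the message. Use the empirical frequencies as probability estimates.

spam: (41/81) × (7/41) × (4/41) × (3/41) × (19/41) ≈ 0.000285888
legitimate: (40/81) × (19/40) × (4/40) × (12/40) × (14/40) ≈ 0.00246296
Highest score → legitimate.

legitimate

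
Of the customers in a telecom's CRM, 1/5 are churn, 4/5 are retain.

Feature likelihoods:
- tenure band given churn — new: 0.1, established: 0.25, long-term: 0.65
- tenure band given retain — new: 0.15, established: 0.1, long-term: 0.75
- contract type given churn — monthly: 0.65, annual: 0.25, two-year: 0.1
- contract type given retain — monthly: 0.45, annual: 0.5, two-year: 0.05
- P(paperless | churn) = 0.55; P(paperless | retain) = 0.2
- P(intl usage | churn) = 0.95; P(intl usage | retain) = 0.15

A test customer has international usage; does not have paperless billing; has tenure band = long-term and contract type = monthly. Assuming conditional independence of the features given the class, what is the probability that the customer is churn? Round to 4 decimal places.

churn: 0.2 × 0.65 × 0.65 × (1−0.55) × 0.95 = 0.03612375
retain: 0.8 × 0.75 × 0.45 × (1−0.2) × 0.15 = 0.0324
P(churn | x) = 0.03612375 / 0.06852375 ≈ 0.5272

0.5272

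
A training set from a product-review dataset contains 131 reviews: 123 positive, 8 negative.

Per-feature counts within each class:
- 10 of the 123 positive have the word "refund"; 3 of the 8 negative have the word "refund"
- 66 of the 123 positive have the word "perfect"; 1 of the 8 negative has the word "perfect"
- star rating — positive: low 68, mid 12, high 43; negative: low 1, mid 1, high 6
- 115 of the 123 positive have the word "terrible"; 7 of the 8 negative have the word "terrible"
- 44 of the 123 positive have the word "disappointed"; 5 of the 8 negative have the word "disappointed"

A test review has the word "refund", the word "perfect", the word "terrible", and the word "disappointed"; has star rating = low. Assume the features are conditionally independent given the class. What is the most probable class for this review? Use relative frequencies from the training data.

positive

positive: (123/131) × (10/123) × (66/123) × (68/123) × (115/123) × (44/123) ≈ 0.00757376
negative: (8/131) × (3/8) × (1/8) × (1/8) × (7/8) × (5/8) ≈ 0.000195685
Highest score → positive.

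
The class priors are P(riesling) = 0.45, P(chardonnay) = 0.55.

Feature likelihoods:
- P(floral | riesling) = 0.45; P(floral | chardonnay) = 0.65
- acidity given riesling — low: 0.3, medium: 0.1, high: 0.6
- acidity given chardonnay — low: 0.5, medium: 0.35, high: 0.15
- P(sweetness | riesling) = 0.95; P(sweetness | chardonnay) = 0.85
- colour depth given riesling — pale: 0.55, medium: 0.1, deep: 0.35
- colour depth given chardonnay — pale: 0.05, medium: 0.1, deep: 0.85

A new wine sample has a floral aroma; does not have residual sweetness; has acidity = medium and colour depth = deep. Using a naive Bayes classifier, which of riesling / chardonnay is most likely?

chardonnay

riesling: 0.45 × 0.45 × 0.1 × (1−0.95) × 0.35 = 0.000354375
chardonnay: 0.55 × 0.65 × 0.35 × (1−0.85) × 0.85 = 0.0159534375
Highest score → chardonnay.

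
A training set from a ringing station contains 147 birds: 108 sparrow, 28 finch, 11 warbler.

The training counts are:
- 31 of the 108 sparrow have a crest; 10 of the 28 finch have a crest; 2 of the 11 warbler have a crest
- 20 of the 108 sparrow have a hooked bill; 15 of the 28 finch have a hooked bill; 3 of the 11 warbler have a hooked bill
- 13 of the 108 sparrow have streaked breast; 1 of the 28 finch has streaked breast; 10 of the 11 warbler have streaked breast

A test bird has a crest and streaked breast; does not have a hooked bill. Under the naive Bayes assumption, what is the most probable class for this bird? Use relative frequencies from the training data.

sparrow

sparrow: (108/147) × (31/108) × (88/108) × (13/108) ≈ 0.0206834
finch: (28/147) × (10/28) × (13/28) × (1/28) ≈ 0.001128
warbler: (11/147) × (2/11) × (8/11) × (10/11) ≈ 0.00899533
Highest score → sparrow.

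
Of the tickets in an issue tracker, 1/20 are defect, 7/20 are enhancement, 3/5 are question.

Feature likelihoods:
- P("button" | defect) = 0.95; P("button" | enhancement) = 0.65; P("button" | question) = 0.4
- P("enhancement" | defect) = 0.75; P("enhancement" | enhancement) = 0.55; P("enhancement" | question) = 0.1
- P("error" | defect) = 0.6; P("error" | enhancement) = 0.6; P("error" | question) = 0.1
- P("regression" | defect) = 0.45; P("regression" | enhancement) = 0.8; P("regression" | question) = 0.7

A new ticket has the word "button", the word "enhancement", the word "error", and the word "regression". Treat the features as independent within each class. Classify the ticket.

defect: 0.05 × 0.95 × 0.75 × 0.6 × 0.45 = 0.00961875
enhancement: 0.35 × 0.65 × 0.55 × 0.6 × 0.8 = 0.06006
question: 0.6 × 0.4 × 0.1 × 0.1 × 0.7 = 0.00168
Highest score → enhancement.

enhancement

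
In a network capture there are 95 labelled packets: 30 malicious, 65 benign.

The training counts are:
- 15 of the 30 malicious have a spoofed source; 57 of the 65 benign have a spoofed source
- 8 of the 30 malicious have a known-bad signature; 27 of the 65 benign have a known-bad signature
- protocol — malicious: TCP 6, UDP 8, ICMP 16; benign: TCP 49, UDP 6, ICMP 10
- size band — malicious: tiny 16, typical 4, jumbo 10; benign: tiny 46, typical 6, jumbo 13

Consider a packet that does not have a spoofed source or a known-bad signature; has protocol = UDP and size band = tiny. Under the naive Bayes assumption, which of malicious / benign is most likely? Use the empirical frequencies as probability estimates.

malicious

malicious: (30/95) × (15/30) × (22/30) × (8/30) × (16/30) ≈ 0.0164678
benign: (65/95) × (8/65) × (38/65) × (6/65) × (46/65) ≈ 0.00321602
Highest score → malicious.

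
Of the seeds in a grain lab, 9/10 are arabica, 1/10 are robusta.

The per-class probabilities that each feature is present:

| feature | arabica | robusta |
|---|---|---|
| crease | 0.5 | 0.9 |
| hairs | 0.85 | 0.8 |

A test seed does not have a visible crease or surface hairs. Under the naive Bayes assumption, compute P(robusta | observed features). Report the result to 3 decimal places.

arabica: 0.9 × (1−0.5) × (1−0.85) = 0.0675
robusta: 0.1 × (1−0.9) × (1−0.8) = 0.002
P(robusta | x) = 0.002 / 0.0695 ≈ 0.029

0.029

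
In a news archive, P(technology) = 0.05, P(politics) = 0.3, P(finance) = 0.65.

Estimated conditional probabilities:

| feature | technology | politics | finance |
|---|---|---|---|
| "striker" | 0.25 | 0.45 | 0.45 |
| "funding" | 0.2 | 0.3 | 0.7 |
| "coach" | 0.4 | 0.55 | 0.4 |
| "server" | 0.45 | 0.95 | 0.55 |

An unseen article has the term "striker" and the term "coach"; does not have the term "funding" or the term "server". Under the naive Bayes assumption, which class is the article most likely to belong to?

technology: 0.05 × 0.25 × (1−0.2) × 0.4 × (1−0.45) = 0.0022
politics: 0.3 × 0.45 × (1−0.3) × 0.55 × (1−0.95) = 0.00259875
finance: 0.65 × 0.45 × (1−0.7) × 0.4 × (1−0.55) = 0.015795
Highest score → finance.

finance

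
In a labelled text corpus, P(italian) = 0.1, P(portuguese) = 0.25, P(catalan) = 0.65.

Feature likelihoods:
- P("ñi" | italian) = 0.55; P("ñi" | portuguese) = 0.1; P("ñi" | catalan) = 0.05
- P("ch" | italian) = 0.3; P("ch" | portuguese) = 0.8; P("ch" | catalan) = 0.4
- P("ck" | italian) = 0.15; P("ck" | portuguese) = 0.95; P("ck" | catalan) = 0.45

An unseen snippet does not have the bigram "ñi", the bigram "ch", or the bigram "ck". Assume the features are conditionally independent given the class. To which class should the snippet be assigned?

catalan

italian: 0.1 × (1−0.55) × (1−0.3) × (1−0.15) = 0.026775
portuguese: 0.25 × (1−0.1) × (1−0.8) × (1−0.95) = 0.00225
catalan: 0.65 × (1−0.05) × (1−0.4) × (1−0.45) = 0.203775
Highest score → catalan.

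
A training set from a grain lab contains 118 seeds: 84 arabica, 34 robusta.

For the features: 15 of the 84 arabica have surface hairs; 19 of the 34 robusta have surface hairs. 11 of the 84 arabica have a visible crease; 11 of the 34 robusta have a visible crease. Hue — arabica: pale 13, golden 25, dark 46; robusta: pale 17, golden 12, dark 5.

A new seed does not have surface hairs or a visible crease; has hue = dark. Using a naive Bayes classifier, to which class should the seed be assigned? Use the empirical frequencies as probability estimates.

arabica

arabica: (84/118) × (69/84) × (73/84) × (46/84) ≈ 0.278285
robusta: (34/118) × (15/34) × (23/34) × (5/34) ≈ 0.0126459
Highest score → arabica.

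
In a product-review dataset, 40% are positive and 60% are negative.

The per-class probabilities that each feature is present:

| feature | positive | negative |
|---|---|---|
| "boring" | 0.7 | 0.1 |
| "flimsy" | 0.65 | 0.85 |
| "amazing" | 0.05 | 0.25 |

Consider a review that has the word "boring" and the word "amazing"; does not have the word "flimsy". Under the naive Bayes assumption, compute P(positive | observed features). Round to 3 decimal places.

0.685

positive: 0.4 × 0.7 × (1−0.65) × 0.05 = 0.0049
negative: 0.6 × 0.1 × (1−0.85) × 0.25 = 0.00225
P(positive | x) = 0.0049 / 0.00715 ≈ 0.685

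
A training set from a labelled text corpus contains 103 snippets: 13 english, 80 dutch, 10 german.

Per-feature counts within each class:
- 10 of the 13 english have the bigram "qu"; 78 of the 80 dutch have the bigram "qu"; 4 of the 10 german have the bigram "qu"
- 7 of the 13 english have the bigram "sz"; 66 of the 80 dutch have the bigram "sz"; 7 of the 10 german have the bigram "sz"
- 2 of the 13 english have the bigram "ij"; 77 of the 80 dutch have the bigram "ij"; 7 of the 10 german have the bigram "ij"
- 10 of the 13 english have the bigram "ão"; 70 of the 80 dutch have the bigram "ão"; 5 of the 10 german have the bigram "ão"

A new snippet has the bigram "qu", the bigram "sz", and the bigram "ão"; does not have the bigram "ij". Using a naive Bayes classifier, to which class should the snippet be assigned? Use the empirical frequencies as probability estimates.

english: (13/103) × (10/13) × (7/13) × (11/13) × (10/13) ≈ 0.034027
dutch: (80/103) × (78/80) × (66/80) × (3/80) × (70/80) ≈ 0.0204998
german: (10/103) × (4/10) × (7/10) × (3/10) × (5/10) ≈ 0.00407767
Highest score → english.

english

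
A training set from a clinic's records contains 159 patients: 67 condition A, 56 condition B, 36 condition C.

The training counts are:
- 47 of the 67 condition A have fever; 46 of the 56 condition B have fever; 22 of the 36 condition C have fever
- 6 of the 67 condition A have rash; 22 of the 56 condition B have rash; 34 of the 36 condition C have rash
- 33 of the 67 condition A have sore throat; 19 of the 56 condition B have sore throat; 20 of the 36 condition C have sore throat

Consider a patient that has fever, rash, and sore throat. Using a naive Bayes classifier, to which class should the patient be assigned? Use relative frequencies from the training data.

condition A: (67/159) × (47/67) × (6/67) × (33/67) ≈ 0.0130382
condition B: (56/159) × (46/56) × (22/56) × (19/56) ≈ 0.0385621
condition C: (36/159) × (22/36) × (34/36) × (20/36) ≈ 0.0725988
Highest score → condition C.

condition C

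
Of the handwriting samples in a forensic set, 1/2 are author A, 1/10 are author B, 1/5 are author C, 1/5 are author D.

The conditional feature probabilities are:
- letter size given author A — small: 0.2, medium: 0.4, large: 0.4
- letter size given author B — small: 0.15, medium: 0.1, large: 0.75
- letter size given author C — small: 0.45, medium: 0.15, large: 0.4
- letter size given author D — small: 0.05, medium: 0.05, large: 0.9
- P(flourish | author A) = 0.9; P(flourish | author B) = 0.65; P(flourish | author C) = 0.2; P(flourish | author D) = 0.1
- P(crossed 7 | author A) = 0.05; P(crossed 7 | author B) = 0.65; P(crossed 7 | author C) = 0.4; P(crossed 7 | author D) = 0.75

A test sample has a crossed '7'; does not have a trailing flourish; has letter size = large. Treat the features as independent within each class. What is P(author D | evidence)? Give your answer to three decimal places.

0.736

author A: 0.5 × 0.4 × (1−0.9) × 0.05 = 0.001
author B: 0.1 × 0.75 × (1−0.65) × 0.65 = 0.0170625
author C: 0.2 × 0.4 × (1−0.2) × 0.4 = 0.0256
author D: 0.2 × 0.9 × (1−0.1) × 0.75 = 0.1215
P(author D | x) = 0.1215 / 0.1651625 ≈ 0.736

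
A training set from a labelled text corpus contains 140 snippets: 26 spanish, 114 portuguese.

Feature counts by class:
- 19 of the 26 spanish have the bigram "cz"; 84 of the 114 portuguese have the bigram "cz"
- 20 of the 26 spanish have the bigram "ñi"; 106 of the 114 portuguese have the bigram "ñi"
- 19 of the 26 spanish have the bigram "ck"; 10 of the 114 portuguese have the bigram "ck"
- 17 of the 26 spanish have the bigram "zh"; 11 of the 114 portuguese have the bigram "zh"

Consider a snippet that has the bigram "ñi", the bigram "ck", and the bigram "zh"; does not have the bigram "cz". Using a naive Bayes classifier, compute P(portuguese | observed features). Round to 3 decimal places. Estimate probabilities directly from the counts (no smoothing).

0.084

spanish: (26/140) × (7/26) × (20/26) × (19/26) × (17/26) ≈ 0.0183773
portuguese: (114/140) × (30/114) × (106/114) × (10/114) × (11/114) ≈ 0.00168646
P(portuguese | x) = 0.00168646 / 0.02006376 ≈ 0.084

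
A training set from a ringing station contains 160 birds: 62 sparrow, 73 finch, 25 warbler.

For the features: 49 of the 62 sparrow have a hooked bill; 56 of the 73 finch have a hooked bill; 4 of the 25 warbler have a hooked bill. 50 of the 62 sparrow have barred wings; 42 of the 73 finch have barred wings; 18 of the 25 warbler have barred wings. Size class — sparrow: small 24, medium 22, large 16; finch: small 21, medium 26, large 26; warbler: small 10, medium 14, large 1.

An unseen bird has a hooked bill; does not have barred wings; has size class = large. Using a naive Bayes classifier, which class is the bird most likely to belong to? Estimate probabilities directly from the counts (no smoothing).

finch

sparrow: (62/160) × (49/62) × (12/62) × (16/62) ≈ 0.0152966
finch: (73/160) × (56/73) × (31/73) × (26/73) ≈ 0.0529368
warbler: (25/160) × (4/25) × (7/25) × (1/25) = 0.00028
Highest score → finch.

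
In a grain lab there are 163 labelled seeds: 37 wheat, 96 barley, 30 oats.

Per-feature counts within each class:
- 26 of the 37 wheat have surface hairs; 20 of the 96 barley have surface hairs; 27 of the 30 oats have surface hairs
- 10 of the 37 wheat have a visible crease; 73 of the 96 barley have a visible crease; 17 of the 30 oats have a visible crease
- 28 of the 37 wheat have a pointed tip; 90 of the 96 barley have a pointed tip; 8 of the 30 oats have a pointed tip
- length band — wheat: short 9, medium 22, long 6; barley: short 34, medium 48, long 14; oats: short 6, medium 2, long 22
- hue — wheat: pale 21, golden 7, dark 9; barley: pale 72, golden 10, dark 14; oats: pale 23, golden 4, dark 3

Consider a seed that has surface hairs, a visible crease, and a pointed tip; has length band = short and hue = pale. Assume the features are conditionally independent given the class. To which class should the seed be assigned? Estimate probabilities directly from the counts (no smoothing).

wheat: (37/163) × (26/37) × (10/37) × (28/37) × (9/37) × (21/37) ≈ 0.004504
barley: (96/163) × (20/96) × (73/96) × (90/96) × (34/96) × (72/96) ≈ 0.0232345
oats: (30/163) × (27/30) × (17/30) × (8/30) × (6/30) × (23/30) ≈ 0.00383804
Highest score → barley.

barley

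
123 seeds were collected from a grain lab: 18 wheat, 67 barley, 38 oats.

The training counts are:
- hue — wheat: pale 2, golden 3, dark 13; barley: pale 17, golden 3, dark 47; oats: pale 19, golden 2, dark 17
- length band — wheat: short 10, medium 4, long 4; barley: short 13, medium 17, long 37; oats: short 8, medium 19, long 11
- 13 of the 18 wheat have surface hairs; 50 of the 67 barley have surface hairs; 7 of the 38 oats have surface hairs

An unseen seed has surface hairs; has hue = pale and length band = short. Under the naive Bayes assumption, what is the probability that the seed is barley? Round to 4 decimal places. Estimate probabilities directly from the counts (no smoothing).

0.6153

wheat: (18/123) × (2/18) × (10/18) × (13/18) ≈ 0.00652414
barley: (67/123) × (17/67) × (13/67) × (50/67) ≈ 0.0200128
oats: (38/123) × (19/38) × (8/38) × (7/38) ≈ 0.00599059
P(barley | x) = 0.0200128 / 0.03252753 ≈ 0.6153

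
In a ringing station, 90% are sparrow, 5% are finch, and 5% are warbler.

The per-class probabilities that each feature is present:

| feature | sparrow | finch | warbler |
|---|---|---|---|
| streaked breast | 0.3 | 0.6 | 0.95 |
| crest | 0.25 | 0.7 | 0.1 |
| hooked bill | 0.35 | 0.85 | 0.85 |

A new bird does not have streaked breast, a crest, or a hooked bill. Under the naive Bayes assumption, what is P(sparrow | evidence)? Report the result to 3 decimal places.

0.996

sparrow: 0.9 × (1−0.3) × (1−0.25) × (1−0.35) = 0.307125
finch: 0.05 × (1−0.6) × (1−0.7) × (1−0.85) = 0.0009
warbler: 0.05 × (1−0.95) × (1−0.1) × (1−0.85) = 0.0003375
P(sparrow | x) = 0.307125 / 0.3083625 ≈ 0.996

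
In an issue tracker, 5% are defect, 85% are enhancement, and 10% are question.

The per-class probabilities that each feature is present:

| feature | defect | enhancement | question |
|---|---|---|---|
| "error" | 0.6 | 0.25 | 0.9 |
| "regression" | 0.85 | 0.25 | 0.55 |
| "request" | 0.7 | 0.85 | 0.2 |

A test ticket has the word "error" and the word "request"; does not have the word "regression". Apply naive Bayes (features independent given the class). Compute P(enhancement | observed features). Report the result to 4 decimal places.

defect: 0.05 × 0.6 × (1−0.85) × 0.7 = 0.00315
enhancement: 0.85 × 0.25 × (1−0.25) × 0.85 = 0.13546875
question: 0.1 × 0.9 × (1−0.55) × 0.2 = 0.0081
P(enhancement | x) = 0.13546875 / 0.14671875 ≈ 0.9233

0.9233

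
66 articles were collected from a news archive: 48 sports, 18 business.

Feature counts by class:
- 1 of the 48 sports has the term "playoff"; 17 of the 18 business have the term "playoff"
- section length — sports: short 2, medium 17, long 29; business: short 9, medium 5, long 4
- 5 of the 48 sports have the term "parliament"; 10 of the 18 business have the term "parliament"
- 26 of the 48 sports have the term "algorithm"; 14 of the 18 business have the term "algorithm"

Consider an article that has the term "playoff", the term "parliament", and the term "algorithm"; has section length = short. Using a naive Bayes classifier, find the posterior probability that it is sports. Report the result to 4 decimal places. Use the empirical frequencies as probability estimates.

sports: (48/66) × (1/48) × (2/48) × (5/48) × (26/48) ≈ 0.000035621
business: (18/66) × (17/18) × (9/18) × (10/18) × (14/18) ≈ 0.0556491
P(sports | x) = 0.000035621 / 0.055684721 ≈ 0.0006

0.0006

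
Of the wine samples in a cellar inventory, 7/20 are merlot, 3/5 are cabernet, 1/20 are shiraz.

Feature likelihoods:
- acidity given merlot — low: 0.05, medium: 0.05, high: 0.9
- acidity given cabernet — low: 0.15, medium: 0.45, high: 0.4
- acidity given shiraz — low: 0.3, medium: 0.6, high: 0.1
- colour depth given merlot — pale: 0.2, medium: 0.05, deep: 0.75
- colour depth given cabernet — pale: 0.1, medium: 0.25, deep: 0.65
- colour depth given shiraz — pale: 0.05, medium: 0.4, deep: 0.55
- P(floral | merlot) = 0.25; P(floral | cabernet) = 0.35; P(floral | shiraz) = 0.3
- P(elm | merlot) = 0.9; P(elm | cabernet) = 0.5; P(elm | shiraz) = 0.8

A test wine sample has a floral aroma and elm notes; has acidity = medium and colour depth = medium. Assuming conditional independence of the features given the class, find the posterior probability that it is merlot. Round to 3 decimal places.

0.013

merlot: 0.35 × 0.05 × 0.05 × 0.25 × 0.9 = 0.000196875
cabernet: 0.6 × 0.45 × 0.25 × 0.35 × 0.5 = 0.0118125
shiraz: 0.05 × 0.6 × 0.4 × 0.3 × 0.8 = 0.00288
P(merlot | x) = 0.000196875 / 0.014889375 ≈ 0.013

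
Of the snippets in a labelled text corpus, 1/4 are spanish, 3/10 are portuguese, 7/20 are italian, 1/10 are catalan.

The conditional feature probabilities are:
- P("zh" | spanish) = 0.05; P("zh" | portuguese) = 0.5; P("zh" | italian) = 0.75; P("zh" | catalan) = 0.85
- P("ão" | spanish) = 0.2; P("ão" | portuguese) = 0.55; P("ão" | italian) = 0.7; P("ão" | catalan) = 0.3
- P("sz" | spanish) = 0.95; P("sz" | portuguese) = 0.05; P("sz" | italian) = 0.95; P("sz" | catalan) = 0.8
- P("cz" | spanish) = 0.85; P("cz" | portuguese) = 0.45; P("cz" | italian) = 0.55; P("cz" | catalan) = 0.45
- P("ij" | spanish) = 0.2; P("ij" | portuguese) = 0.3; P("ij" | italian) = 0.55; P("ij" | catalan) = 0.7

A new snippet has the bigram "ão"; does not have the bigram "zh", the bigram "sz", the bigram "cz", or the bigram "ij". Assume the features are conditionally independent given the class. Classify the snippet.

spanish: 0.25 × (1−0.05) × 0.2 × (1−0.95) × (1−0.85) × (1−0.2) = 0.000285
portuguese: 0.3 × (1−0.5) × 0.55 × (1−0.05) × (1−0.45) × (1−0.3) = 0.030174375
italian: 0.35 × (1−0.75) × 0.7 × (1−0.95) × (1−0.55) × (1−0.55) = 0.00062015625
catalan: 0.1 × (1−0.85) × 0.3 × (1−0.8) × (1−0.45) × (1−0.7) = 0.0001485
Highest score → portuguese.

portuguese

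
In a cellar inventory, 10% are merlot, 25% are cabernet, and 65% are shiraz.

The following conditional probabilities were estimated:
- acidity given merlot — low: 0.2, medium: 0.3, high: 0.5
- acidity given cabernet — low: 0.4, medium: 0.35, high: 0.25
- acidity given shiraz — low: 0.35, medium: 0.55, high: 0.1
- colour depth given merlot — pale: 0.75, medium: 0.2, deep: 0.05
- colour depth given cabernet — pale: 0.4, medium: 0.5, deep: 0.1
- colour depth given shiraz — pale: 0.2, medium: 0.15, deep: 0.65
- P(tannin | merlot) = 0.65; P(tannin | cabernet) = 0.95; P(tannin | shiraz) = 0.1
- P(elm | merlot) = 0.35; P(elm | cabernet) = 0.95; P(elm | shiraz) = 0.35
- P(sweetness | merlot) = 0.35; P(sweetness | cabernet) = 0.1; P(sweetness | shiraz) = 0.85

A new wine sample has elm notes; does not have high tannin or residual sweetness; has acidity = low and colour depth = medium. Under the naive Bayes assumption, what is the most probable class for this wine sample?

merlot: 0.1 × 0.2 × 0.2 × (1−0.65) × 0.35 × (1−0.35) = 0.0003185
cabernet: 0.25 × 0.4 × 0.5 × (1−0.95) × 0.95 × (1−0.1) = 0.0021375
shiraz: 0.65 × 0.35 × 0.15 × (1−0.1) × 0.35 × (1−0.85) = 0.00161240625
Highest score → cabernet.

cabernet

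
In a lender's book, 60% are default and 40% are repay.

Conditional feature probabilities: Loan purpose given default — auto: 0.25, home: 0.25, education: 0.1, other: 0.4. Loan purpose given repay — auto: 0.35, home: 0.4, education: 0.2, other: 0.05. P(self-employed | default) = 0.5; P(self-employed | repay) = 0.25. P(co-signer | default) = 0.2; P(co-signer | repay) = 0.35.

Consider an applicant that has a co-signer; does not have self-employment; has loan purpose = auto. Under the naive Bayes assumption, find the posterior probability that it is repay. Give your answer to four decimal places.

default: 0.6 × 0.25 × (1−0.5) × 0.2 = 0.015
repay: 0.4 × 0.35 × (1−0.25) × 0.35 = 0.03675
P(repay | x) = 0.03675 / 0.05175 ≈ 0.7101

0.7101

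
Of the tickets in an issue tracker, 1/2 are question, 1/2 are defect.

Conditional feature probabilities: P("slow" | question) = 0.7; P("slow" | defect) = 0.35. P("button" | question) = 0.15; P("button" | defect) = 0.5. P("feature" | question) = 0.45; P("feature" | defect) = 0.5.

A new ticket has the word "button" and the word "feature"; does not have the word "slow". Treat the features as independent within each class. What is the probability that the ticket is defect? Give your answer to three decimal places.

0.889

question: 0.5 × (1−0.7) × 0.15 × 0.45 = 0.010125
defect: 0.5 × (1−0.35) × 0.5 × 0.5 = 0.08125
P(defect | x) = 0.08125 / 0.091375 ≈ 0.889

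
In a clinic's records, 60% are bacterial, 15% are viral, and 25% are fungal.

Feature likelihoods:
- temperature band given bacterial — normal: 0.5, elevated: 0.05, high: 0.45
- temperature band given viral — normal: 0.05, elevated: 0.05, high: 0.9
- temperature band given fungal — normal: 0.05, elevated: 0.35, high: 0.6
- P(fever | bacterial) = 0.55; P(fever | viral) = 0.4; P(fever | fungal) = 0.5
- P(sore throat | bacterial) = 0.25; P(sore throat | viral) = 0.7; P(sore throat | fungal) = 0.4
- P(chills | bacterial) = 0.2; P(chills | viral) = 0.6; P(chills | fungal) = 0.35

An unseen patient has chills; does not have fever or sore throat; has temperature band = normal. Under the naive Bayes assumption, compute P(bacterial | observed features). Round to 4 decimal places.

0.9051

bacterial: 0.6 × 0.5 × (1−0.55) × (1−0.25) × 0.2 = 0.02025
viral: 0.15 × 0.05 × (1−0.4) × (1−0.7) × 0.6 = 0.00081
fungal: 0.25 × 0.05 × (1−0.5) × (1−0.4) × 0.35 = 0.0013125
P(bacterial | x) = 0.02025 / 0.0223725 ≈ 0.9051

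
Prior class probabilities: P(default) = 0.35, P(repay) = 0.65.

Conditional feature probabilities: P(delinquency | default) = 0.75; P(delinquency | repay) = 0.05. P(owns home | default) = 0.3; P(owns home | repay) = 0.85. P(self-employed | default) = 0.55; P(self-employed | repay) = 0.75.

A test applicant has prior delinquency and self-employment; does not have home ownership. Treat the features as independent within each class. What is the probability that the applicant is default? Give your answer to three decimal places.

default: 0.35 × 0.75 × (1−0.3) × 0.55 = 0.1010625
repay: 0.65 × 0.05 × (1−0.85) × 0.75 = 0.00365625
P(default | x) = 0.1010625 / 0.10471875 ≈ 0.965

0.965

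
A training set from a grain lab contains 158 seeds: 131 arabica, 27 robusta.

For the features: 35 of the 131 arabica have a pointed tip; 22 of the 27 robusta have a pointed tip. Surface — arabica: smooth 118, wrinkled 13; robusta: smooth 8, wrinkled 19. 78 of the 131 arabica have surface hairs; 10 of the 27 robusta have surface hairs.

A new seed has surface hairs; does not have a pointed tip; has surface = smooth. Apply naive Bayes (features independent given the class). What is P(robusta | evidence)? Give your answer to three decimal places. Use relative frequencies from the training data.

0.011

arabica: (131/158) × (96/131) × (118/131) × (78/131) ≈ 0.325873
robusta: (27/158) × (5/27) × (8/27) × (10/27) ≈ 0.00347276
P(robusta | x) = 0.00347276 / 0.32934576 ≈ 0.011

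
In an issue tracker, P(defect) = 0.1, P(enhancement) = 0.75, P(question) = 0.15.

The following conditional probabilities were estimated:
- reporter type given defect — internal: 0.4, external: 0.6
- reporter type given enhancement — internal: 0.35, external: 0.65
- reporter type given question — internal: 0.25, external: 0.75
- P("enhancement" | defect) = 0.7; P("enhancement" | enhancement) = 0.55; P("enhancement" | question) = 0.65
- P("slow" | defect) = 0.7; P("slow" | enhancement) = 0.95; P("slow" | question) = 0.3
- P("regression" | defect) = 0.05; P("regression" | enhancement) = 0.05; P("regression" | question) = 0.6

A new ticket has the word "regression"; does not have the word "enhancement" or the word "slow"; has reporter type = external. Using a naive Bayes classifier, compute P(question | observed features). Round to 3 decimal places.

defect: 0.1 × 0.6 × (1−0.7) × (1−0.7) × 0.05 = 0.00027
enhancement: 0.75 × 0.65 × (1−0.55) × (1−0.95) × 0.05 = 0.0005484375
question: 0.15 × 0.75 × (1−0.65) × (1−0.3) × 0.6 = 0.0165375
P(question | x) = 0.0165375 / 0.0173559375 ≈ 0.953

0.953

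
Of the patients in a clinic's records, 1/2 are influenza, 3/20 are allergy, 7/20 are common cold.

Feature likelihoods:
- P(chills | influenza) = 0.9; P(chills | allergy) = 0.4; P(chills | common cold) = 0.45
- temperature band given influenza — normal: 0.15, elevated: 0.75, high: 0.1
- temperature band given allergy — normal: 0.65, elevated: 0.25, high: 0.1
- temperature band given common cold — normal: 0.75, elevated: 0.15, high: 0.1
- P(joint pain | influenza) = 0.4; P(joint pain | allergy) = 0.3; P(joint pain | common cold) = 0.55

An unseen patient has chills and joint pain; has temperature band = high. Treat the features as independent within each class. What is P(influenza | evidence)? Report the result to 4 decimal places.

0.6324

influenza: 0.5 × 0.9 × 0.1 × 0.4 = 0.018
allergy: 0.15 × 0.4 × 0.1 × 0.3 = 0.0018
common cold: 0.35 × 0.45 × 0.1 × 0.55 = 0.0086625
P(influenza | x) = 0.018 / 0.0284625 ≈ 0.6324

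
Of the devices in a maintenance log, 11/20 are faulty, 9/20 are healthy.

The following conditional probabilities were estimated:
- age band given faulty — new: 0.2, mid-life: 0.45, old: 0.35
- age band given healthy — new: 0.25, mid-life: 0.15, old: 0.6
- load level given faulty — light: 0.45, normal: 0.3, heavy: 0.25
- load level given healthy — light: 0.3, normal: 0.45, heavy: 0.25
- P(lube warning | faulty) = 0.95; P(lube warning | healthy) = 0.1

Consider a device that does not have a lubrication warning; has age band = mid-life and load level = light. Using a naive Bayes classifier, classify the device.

faulty: 0.55 × 0.45 × 0.45 × (1−0.95) = 0.00556875
healthy: 0.45 × 0.15 × 0.3 × (1−0.1) = 0.018225
Highest score → healthy.

healthy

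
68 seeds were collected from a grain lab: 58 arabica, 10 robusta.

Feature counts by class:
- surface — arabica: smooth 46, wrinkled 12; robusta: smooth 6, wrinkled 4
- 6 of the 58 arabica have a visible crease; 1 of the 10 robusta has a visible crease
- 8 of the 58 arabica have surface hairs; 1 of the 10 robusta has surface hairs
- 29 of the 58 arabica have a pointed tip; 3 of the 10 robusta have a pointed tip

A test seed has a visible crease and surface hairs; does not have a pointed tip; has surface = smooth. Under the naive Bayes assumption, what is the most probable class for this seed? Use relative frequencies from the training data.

arabica

arabica: (58/68) × (46/58) × (6/58) × (8/58) × (29/58) ≈ 0.00482619
robusta: (10/68) × (6/10) × (1/10) × (1/10) × (7/10) ≈ 0.000617647
Highest score → arabica.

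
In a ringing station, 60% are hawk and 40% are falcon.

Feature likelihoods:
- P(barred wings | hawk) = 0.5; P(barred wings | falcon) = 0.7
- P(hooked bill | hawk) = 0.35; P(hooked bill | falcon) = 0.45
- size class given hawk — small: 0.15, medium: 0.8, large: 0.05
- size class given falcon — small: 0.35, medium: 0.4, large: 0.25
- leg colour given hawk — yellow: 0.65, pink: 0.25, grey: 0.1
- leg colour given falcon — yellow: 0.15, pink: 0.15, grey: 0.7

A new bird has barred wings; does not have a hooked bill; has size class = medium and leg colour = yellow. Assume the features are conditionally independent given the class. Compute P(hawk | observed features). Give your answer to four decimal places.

0.9165

hawk: 0.6 × 0.5 × (1−0.35) × 0.8 × 0.65 = 0.1014
falcon: 0.4 × 0.7 × (1−0.45) × 0.4 × 0.15 = 0.00924
P(hawk | x) = 0.1014 / 0.11064 ≈ 0.9165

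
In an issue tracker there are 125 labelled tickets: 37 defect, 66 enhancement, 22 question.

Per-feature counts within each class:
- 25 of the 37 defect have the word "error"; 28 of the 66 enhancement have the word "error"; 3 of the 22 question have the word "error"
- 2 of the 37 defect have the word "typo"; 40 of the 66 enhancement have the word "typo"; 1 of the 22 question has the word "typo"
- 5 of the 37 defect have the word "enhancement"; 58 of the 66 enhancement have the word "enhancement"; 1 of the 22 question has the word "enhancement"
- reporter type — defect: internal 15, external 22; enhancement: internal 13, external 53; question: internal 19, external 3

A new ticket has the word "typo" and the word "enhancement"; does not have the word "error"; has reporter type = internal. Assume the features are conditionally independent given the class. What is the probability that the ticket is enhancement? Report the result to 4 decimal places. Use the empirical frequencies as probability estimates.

0.9829

defect: (37/125) × (12/37) × (2/37) × (5/37) × (15/37) ≈ 0.000284287
enhancement: (66/125) × (38/66) × (40/66) × (58/66) × (13/66) ≈ 0.0318914
question: (22/125) × (19/22) × (1/22) × (1/22) × (19/22) ≈ 0.000271225
P(enhancement | x) = 0.0318914 / 0.032446912 ≈ 0.9829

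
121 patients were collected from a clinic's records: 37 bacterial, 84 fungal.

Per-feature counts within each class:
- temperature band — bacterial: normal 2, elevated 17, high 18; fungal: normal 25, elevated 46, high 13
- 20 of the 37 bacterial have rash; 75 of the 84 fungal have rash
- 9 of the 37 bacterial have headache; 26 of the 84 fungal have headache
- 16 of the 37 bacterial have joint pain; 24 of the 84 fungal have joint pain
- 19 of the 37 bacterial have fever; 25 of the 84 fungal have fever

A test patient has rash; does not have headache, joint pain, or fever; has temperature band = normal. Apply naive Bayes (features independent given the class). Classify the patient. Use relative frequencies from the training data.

bacterial: (37/121) × (2/37) × (20/37) × (28/37) × (21/37) × (18/37) ≈ 0.00186688
fungal: (84/121) × (25/84) × (75/84) × (58/84) × (60/84) × (59/84) ≈ 0.0639043
Highest score → fungal.

fungal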